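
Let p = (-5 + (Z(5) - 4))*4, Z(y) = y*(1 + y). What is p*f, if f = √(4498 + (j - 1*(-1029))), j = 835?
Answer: 84*√6362 ≈ 6700.0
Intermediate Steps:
f = √6362 (f = √(4498 + (835 - 1*(-1029))) = √(4498 + (835 + 1029)) = √(4498 + 1864) = √6362 ≈ 79.762)
p = 84 (p = (-5 + (5*(1 + 5) - 4))*4 = (-5 + (5*6 - 4))*4 = (-5 + (30 - 4))*4 = (-5 + 26)*4 = 21*4 = 84)
p*f = 84*√6362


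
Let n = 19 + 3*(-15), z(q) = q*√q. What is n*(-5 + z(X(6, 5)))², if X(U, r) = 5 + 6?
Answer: -35256 + 2860*√11 ≈ -25770.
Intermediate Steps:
X(U, r) = 11
z(q) = q^(3/2)
n = -26 (n = 19 - 45 = -26)
n*(-5 + z(X(6, 5)))² = -26*(-5 + 11^(3/2))² = -26*(-5 + 11*√11)²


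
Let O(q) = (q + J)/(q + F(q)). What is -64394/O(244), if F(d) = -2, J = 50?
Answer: -7791674/147 ≈ -53005.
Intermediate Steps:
O(q) = (50 + q)/(-2 + q) (O(q) = (q + 50)/(q - 2) = (50 + q)/(-2 + q))
-64394/O(244) = -64394*(-2 + 244)/(50 + 244) = -64394/(294/242) = -64394/((1/242)*294) = -64394/147/121 = -64394*121/147 = -7791674/147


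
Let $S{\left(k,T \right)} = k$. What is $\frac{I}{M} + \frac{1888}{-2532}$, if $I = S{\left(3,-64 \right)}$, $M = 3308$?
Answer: $- \frac{1559477}{2093964} \approx -0.74475$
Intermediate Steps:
$I = 3$
$\frac{I}{M} + \frac{1888}{-2532} = \frac{3}{3308} + \frac{1888}{-2532} = 3 \cdot \frac{1}{3308} + 1888 \left(- \frac{1}{2532}\right) = \frac{3}{3308} - \frac{472}{633} = - \frac{1559477}{2093964}$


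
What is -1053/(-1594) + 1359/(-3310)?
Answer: 329796/1319035 ≈ 0.25003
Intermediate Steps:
-1053/(-1594) + 1359/(-3310) = -1053*(-1/1594) + 1359*(-1/3310) = 1053/1594 - 1359/3310 = 329796/1319035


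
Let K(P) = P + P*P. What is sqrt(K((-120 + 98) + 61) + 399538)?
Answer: sqrt(401098) ≈ 633.32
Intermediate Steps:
K(P) = P + P**2
sqrt(K((-120 + 98) + 61) + 399538) = sqrt(((-120 + 98) + 61)*(1 + ((-120 + 98) + 61)) + 399538) = sqrt((-22 + 61)*(1 + (-22 + 61)) + 399538) = sqrt(39*(1 + 39) + 399538) = sqrt(39*40 + 399538) = sqrt(1560 + 399538) = sqrt(401098)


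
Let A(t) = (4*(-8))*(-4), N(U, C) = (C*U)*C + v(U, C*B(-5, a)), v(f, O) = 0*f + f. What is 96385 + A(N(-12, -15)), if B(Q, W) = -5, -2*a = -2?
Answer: 96513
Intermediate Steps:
a = 1 (a = -1/2*(-2) = 1)
v(f, O) = f (v(f, O) = 0 + f = f)
N(U, C) = U + U*C**2 (N(U, C) = (C*U)*C + U = U*C**2 + U = U + U*C**2)
A(t) = 128 (A(t) = -32*(-4) = 128)
96385 + A(N(-12, -15)) = 96385 + 128 = 96513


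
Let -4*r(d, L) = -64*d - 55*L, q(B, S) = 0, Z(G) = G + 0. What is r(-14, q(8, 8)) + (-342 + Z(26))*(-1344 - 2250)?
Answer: 1135480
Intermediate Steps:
Z(G) = G
r(d, L) = 16*d + 55*L/4 (r(d, L) = -(-64*d - 55*L)/4 = 16*d + 55*L/4)
r(-14, q(8, 8)) + (-342 + Z(26))*(-1344 - 2250) = (16*(-14) + (55/4)*0) + (-342 + 26)*(-1344 - 2250) = (-224 + 0) - 316*(-3594) = -224 + 1135704 = 1135480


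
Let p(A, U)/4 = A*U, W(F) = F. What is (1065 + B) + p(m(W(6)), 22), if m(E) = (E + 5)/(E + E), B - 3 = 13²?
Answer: 3953/3 ≈ 1317.7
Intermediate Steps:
B = 172 (B = 3 + 13² = 3 + 169 = 172)
m(E) = (5 + E)/(2*E) (m(E) = (5 + E)/((2*E)) = (5 + E)*(1/(2*E)) = (5 + E)/(2*E))
p(A, U) = 4*A*U (p(A, U) = 4*(A*U) = 4*A*U)
(1065 + B) + p(m(W(6)), 22) = (1065 + 172) + 4*((½)*(5 + 6)/6)*22 = 1237 + 4*((½)*(⅙)*11)*22 = 1237 + 4*(11/12)*22 = 1237 + 242/3 = 3953/3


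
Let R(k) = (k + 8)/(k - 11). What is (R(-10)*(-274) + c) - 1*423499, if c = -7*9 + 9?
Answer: -8895161/21 ≈ -4.2358e+5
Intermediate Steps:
R(k) = (8 + k)/(-11 + k)
c = -54 (c = -63 + 9 = -54)
(R(-10)*(-274) + c) - 1*423499 = (((8 - 10)/(-11 - 10))*(-274) - 54) - 1*423499 = ((-2/(-21))*(-274) - 54) - 423499 = (-1/21*(-2)*(-274) - 54) - 423499 = ((2/21)*(-274) - 54) - 423499 = (-548/21 - 54) - 423499 = -1682/21 - 423499 = -8895161/21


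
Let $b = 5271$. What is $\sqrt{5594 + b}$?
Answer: $\sqrt{10865} \approx 104.24$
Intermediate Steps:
$\sqrt{5594 + b} = \sqrt{5594 + 5271} = \sqrt{10865}$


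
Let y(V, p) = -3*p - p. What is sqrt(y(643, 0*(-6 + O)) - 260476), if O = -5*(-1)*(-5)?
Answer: 2*I*sqrt(65119) ≈ 510.37*I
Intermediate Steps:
O = -25 (O = 5*(-5) = -25)
y(V, p) = -4*p
sqrt(y(643, 0*(-6 + O)) - 260476) = sqrt(-0*(-6 - 25) - 260476) = sqrt(-0*(-31) - 260476) = sqrt(-4*0 - 260476) = sqrt(0 - 260476) = sqrt(-260476) = 2*I*sqrt(65119)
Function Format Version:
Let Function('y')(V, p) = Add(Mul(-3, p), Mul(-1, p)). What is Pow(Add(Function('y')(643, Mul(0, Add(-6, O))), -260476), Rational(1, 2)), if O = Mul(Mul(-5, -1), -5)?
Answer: Mul(2, I, Pow(65119, Rational(1, 2))) ≈ Mul(510.37, I)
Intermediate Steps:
O = -25 (O = Mul(5, -5) = -25)
Function('y')(V, p) = Mul(-4, p)
Pow(Add(Function('y')(643, Mul(0, Add(-6, O))), -260476), Rational(1, 2)) = Pow(Add(Mul(-4, Mul(0, Add(-6, -25))), -260476), Rational(1, 2)) = Pow(Add(Mul(-4, Mul(0, -31)), -260476), Rational(1, 2)) = Pow(Add(Mul(-4, 0), -260476), Rational(1, 2)) = Pow(Add(0, -260476), Rational(1, 2)) = Pow(-260476, Rational(1, 2)) = Mul(2, I, Pow(65119, Rational(1, 2)))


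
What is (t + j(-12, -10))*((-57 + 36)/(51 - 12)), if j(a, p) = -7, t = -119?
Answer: 882/13 ≈ 67.846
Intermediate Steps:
(t + j(-12, -10))*((-57 + 36)/(51 - 12)) = (-119 - 7)*((-57 + 36)/(51 - 12)) = -(-2646)/39 = -126*(-7/13) = 882/13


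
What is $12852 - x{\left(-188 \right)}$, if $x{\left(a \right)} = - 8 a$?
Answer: $11348$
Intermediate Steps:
$12852 - x{\left(-188 \right)} = 12852 - \left(-8\right) \left(-188\right) = 12852 - 1504 = 11348$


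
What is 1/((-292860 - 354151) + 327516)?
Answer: -1/319495 ≈ -3.1299e-6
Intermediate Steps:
1/((-292860 - 354151) + 327516) = 1/(-647011 + 327516) = 1/(-319495) = -1/319495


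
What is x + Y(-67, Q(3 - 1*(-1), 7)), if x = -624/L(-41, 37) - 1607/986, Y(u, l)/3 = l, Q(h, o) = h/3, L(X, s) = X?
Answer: 711081/40426 ≈ 17.590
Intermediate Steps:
Q(h, o) = h/3 (Q(h, o) = h*(1/3) = h/3)
Y(u, l) = 3*l
x = 549377/40426 (x = -624/(-41) - 1607/986 = -624*(-1/41) - 1607*1/986 = 624/41 - 1607/986 = 549377/40426 ≈ 13.590)
x + Y(-67, Q(3 - 1*(-1), 7)) = 549377/40426 + 3*((3 - 1*(-1))/3) = 549377/40426 + 3*((3 + 1)/3) = 549377/40426 + 3*((1/3)*4) = 549377/40426 + 3*(4/3) = 549377/40426 + 4 = 711081/40426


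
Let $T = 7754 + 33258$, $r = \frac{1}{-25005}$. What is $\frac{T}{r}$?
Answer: $-1025505060$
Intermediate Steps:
$r = - \frac{1}{25005} \approx -3.9992 \cdot 10^{-5}$
$T = 41012$
$\frac{T}{r} = \frac{41012}{- \frac{1}{25005}} = 41012 \left(-25005\right) = -1025505060$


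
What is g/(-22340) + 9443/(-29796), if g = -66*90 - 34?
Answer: -8238829/166410660 ≈ -0.049509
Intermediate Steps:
g = -5974 (g = -5940 - 34 = -5974)
g/(-22340) + 9443/(-29796) = -5974/(-22340) + 9443/(-29796) = -5974*(-1/22340) + 9443*(-1/29796) = 2987/11170 - 9443/29796 = -8238829/166410660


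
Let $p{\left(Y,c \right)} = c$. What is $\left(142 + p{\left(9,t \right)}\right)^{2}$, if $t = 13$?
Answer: $24025$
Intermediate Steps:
$\left(142 + p{\left(9,t \right)}\right)^{2} = \left(142 + 13\right)^{2} = 155^{2} = 24025$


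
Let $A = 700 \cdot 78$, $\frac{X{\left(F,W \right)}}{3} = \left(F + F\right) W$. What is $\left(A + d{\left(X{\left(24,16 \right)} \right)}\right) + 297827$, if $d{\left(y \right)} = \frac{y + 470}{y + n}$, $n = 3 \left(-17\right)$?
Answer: $\frac{794020805}{2253} \approx 3.5243 \cdot 10^{5}$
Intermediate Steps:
$X{\left(F,W \right)} = 6 F W$ ($X{\left(F,W \right)} = 3 \left(F + F\right) W = 3 \cdot 2 F W = 6 F W$)
$n = -51$
$d{\left(y \right)} = \frac{470 + y}{-51 + y}$ ($d{\left(y \right)} = \frac{y + 470}{y - 51} = \frac{470 + y}{-51 + y}$)
$A = 54600$
$\left(A + d{\left(X{\left(24,16 \right)} \right)}\right) + 297827 = \left(54600 + \frac{470 + 6 \cdot 24 \cdot 16}{-51 + 6 \cdot 24 \cdot 16}\right) + 297827 = \left(54600 + \frac{470 + 2304}{-51 + 2304}\right) + 297827 = \left(54600 + \frac{1}{2253} \cdot 2774\right) + 297827 = \left(54600 + \frac{2774}{2253}\right) + 297827 = \frac{123016574}{2253} + 297827 = \frac{794020805}{2253}$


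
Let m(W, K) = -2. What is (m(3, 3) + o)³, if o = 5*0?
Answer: -8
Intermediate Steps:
o = 0
(m(3, 3) + o)³ = (-2 + 0)³ = (-2)³ = -8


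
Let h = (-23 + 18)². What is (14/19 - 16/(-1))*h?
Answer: 7950/19 ≈ 418.42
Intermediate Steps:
h = 25 (h = (-5)² = 25)
(14/19 - 16/(-1))*h = (14/19 - 16/(-1))*25 = (14*(1/19) - 16*(-1))*25 = (14/19 + 16)*25 = (318/19)*25 = 7950/19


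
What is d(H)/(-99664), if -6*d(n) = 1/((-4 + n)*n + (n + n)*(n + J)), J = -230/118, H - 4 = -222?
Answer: 59/5090838714624 ≈ 1.1589e-11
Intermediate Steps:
H = -218 (H = 4 - 222 = -218)
J = -115/59 (J = -230*1/118 = -115/59 ≈ -1.9492)
d(n) = -1/(6*(n*(-4 + n) + 2*n*(-115/59 + n))) (d(n) = -1/(6*((-4 + n)*n + (n + n)*(n - 115/59))) = -1/(6*(n*(-4 + n) + (2*n)*(-115/59 + n))) = -1/(6*(n*(-4 + n) + 2*n*(-115/59 + n))))
d(H)/(-99664) = -59/6/(-218*(-466 + 177*(-218)))/(-99664) = -59/6*(-1/218)/(-466 - 38586)*(-1/99664) = -59/6*(-1/218)/(-39052)*(-1/99664) = -59/6*(-1/218)*(-1/39052)*(-1/99664) = -59/51080016*(-1/99664) = 59/5090838714624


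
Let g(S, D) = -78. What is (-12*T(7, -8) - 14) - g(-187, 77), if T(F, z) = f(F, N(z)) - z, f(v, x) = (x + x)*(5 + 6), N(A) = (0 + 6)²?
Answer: -9536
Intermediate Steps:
N(A) = 36 (N(A) = 6² = 36)
f(v, x) = 22*x (f(v, x) = (2*x)*11 = 22*x)
T(F, z) = 792 - z (T(F, z) = 22*36 - z = 792 - z)
(-12*T(7, -8) - 14) - g(-187, 77) = (-12*(792 - 1*(-8)) - 14) - 1*(-78) = (-12*(792 + 8) - 14) + 78 = (-12*800 - 14) + 78 = (-9600 - 14) + 78 = -9614 + 78 = -9536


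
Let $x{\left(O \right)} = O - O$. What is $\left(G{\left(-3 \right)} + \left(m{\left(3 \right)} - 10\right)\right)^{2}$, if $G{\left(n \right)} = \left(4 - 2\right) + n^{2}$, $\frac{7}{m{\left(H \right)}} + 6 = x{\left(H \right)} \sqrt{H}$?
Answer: $\frac{1}{36} \approx 0.027778$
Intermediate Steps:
$x{\left(O \right)} = 0$
$m{\left(H \right)} = - \frac{7}{6}$ ($m{\left(H \right)} = \frac{7}{-6 + 0 \sqrt{H}} = \frac{7}{-6 + 0} = \frac{7}{-6} = 7 \left(- \frac{1}{6}\right) = - \frac{7}{6}$)
$G{\left(n \right)} = 2 + n^{2}$
$\left(G{\left(-3 \right)} + \left(m{\left(3 \right)} - 10\right)\right)^{2} = \left(\left(2 + \left(-3\right)^{2}\right) - \frac{67}{6}\right)^{2} = \left(\left(2 + 9\right) - \frac{67}{6}\right)^{2} = \left(11 - \frac{67}{6}\right)^{2} = \left(- \frac{1}{6}\right)^{2} = \frac{1}{36}$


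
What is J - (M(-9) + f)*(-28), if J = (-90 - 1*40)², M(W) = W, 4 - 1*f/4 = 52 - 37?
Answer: 15416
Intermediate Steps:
f = -44 (f = 16 - 4*(52 - 37) = 16 - 4*15 = 16 - 60 = -44)
J = 16900 (J = (-90 - 40)² = (-130)² = 16900)
J - (M(-9) + f)*(-28) = 16900 - (-9 - 44)*(-28) = 16900 - (-53)*(-28) = 16900 - 1*1484 = 16900 - 1484 = 15416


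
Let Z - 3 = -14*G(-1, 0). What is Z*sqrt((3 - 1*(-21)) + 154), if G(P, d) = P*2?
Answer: 31*sqrt(178) ≈ 413.59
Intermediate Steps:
G(P, d) = 2*P
Z = 31 (Z = 3 - 28*(-1) = 3 - 14*(-2) = 3 + 28 = 31)
Z*sqrt((3 - 1*(-21)) + 154) = 31*sqrt((3 - 1*(-21)) + 154) = 31*sqrt((3 + 21) + 154) = 31*sqrt(24 + 154) = 31*sqrt(178)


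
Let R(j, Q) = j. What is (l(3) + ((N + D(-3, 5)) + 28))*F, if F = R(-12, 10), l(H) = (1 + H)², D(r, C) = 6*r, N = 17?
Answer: -516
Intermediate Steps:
F = -12
(l(3) + ((N + D(-3, 5)) + 28))*F = ((1 + 3)² + ((17 + 6*(-3)) + 28))*(-12) = (4² + ((17 - 18) + 28))*(-12) = (16 + (-1 + 28))*(-12) = (16 + 27)*(-12) = 43*(-12) = -516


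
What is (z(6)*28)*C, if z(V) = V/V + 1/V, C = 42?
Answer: 1372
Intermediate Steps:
z(V) = 1 + 1/V
(z(6)*28)*C = (((1 + 6)/6)*28)*42 = (((1/6)*7)*28)*42 = ((7/6)*28)*42 = (98/3)*42 = 1372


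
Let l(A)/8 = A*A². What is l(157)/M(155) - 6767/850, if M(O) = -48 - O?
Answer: -26316646101/172550 ≈ -1.5252e+5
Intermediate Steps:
l(A) = 8*A³ (l(A) = 8*(A*A²) = 8*A³)
l(157)/M(155) - 6767/850 = (8*157³)/(-48 - 1*155) - 6767/850 = (8*3869893)/(-48 - 155) - 6767*1/850 = 30959144/(-203) - 6767/850 = 30959144*(-1/203) - 6767/850 = -30959144/203 - 6767/850 = -26316646101/172550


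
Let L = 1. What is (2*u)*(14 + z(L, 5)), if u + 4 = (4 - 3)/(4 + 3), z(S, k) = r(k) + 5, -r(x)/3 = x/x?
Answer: -864/7 ≈ -123.43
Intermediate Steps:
r(x) = -3 (r(x) = -3*x/x = -3*1 = -3)
z(S, k) = 2 (z(S, k) = -3 + 5 = 2)
u = -27/7 (u = -4 + (4 - 3)/(4 + 3) = -4 + 1/7 = -4 + 1*(⅐) = -4 + ⅐ = -27/7 ≈ -3.8571)
(2*u)*(14 + z(L, 5)) = (2*(-27/7))*(14 + 2) = -54/7*16 = -864/7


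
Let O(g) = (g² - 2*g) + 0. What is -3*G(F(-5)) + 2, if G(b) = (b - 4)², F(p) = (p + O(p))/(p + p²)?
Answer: -67/4 ≈ -16.750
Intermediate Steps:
O(g) = g² - 2*g
F(p) = (p + p*(-2 + p))/(p + p²)
G(b) = (-4 + b)²
-3*G(F(-5)) + 2 = -3*(-4 + (-1 - 5)/(1 - 5))² + 2 = -3*(-4 - 6/(-4))² + 2 = -3*(-4 - ¼*(-6))² + 2 = -3*(-4 + 3/2)² + 2 = -3*(-5/2)² + 2 = -3*25/4 + 2 = -75/4 + 2 = -67/4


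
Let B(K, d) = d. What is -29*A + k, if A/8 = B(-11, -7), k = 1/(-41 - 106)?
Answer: 238727/147 ≈ 1624.0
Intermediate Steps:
k = -1/147 (k = 1/(-147) = -1/147 ≈ -0.0068027)
A = -56 (A = 8*(-7) = -56)
-29*A + k = -29*(-56) - 1/147 = 1624 - 1/147 = 238727/147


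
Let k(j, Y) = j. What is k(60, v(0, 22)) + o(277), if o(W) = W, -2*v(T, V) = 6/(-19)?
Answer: 337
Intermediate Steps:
v(T, V) = 3/19 (v(T, V) = -3/(-19) = -3*(-1)/19 = -½*(-6/19) = 3/19)
k(60, v(0, 22)) + o(277) = 60 + 277 = 337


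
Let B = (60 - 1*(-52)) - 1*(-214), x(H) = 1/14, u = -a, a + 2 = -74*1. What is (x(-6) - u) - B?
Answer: -5627/14 ≈ -401.93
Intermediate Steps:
a = -76 (a = -2 - 74*1 = -2 - 74 = -76)
u = 76 (u = -1*(-76) = 76)
x(H) = 1/14
B = 326 (B = (60 + 52) + 214 = 112 + 214 = 326)
(x(-6) - u) - B = (1/14 - 1*76) - 1*326 = (1/14 - 76) - 326 = -1063/14 - 326 = -5627/14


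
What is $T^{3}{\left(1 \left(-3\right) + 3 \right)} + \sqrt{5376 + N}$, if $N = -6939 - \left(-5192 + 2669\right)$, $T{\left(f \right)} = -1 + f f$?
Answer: $-1 + 8 \sqrt{15} \approx 29.984$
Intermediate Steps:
$T{\left(f \right)} = -1 + f^{2}$
$N = -4416$ ($N = -6939 - -2523 = -6939 + 2523 = -4416$)
$T^{3}{\left(1 \left(-3\right) + 3 \right)} + \sqrt{5376 + N} = \left(-1 + \left(1 \left(-3\right) + 3\right)^{2}\right)^{3} + \sqrt{5376 - 4416} = \left(-1 + \left(-3 + 3\right)^{2}\right)^{3} + \sqrt{960} = \left(-1 + 0^{2}\right)^{3} + 8 \sqrt{15} = \left(-1 + 0\right)^{3} + 8 \sqrt{15} = \left(-1\right)^{3} + 8 \sqrt{15} = -1 + 8 \sqrt{15}$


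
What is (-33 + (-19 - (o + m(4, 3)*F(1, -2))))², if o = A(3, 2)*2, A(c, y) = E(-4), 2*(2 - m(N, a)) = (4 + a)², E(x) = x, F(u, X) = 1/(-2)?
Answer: 48841/16 ≈ 3052.6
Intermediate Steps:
F(u, X) = -½
m(N, a) = 2 - (4 + a)²/2
A(c, y) = -4
o = -8 (o = -4*2 = -8)
(-33 + (-19 - (o + m(4, 3)*F(1, -2))))² = (-33 + (-19 - (-8 + (2 - (4 + 3)²/2)*(-½))))² = (-33 + (-19 - (-8 + (2 - ½*7²)*(-½))))² = (-33 + (-19 - (-8 + (2 - ½*49)*(-½))))² = (-33 + (-19 - (-8 + (2 - 49/2)*(-½))))² = (-33 + (-19 - (-8 - 45/2*(-½))))² = (-33 + (-19 - (-8 + 45/4)))² = (-33 + (-19 - 1*13/4))² = (-33 + (-19 - 13/4))² = (-33 - 89/4)² = (-221/4)² = 48841/16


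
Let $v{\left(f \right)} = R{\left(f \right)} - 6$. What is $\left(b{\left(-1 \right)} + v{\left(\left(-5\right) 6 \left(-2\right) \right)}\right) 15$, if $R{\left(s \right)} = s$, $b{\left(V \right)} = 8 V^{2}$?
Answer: $930$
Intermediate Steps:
$v{\left(f \right)} = -6 + f$ ($v{\left(f \right)} = f - 6 = -6 + f$)
$\left(b{\left(-1 \right)} + v{\left(\left(-5\right) 6 \left(-2\right) \right)}\right) 15 = \left(8 \left(-1\right)^{2} - \left(6 - \left(-5\right) 6 \left(-2\right)\right)\right) 15 = \left(8 \cdot 1 - -54\right) 15 = \left(8 + \left(-6 + 60\right)\right) 15 = \left(8 + 54\right) 15 = 62 \cdot 15 = 930$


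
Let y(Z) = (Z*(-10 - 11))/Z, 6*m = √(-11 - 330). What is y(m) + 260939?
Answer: 260918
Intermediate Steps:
m = I*√341/6 (m = √(-11 - 330)/6 = √(-341)/6 = (I*√341)/6 = I*√341/6 ≈ 3.0777*I)
y(Z) = -21 (y(Z) = (Z*(-21))/Z = (-21*Z)/Z = -21)
y(m) + 260939 = -21 + 260939 = 260918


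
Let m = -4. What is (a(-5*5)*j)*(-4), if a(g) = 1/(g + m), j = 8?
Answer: 32/29 ≈ 1.1034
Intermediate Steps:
a(g) = 1/(-4 + g) (a(g) = 1/(g - 4) = 1/(-4 + g))
(a(-5*5)*j)*(-4) = (8/(-4 - 5*5))*(-4) = (8/(-4 - 25))*(-4) = (8/(-29))*(-4) = -1/29*8*(-4) = -8/29*(-4) = 32/29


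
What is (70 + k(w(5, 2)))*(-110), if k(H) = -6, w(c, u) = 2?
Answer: -7040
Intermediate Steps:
(70 + k(w(5, 2)))*(-110) = (70 - 6)*(-110) = 64*(-110) = -7040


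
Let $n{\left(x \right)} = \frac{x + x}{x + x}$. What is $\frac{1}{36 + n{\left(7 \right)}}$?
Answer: $\frac{1}{37} \approx 0.027027$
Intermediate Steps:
$n{\left(x \right)} = 1$ ($n{\left(x \right)} = \frac{2 x}{2 x} = 2 x \frac{1}{2 x} = 1$)
$\frac{1}{36 + n{\left(7 \right)}} = \frac{1}{36 + 1} = \frac{1}{37}$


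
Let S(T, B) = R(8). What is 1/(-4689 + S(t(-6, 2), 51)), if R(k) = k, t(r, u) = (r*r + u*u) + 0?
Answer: -1/4681 ≈ -0.00021363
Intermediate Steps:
t(r, u) = r² + u² (t(r, u) = (r² + u²) + 0 = r² + u²)
S(T, B) = 8
1/(-4689 + S(t(-6, 2), 51)) = 1/(-4689 + 8) = 1/(-4681) = -1/4681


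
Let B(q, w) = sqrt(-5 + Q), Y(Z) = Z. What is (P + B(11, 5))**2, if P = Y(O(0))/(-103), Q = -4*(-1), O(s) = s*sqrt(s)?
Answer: -1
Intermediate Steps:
O(s) = s**(3/2)
Q = 4
P = 0 (P = 0**(3/2)/(-103) = 0*(-1/103) = 0)
B(q, w) = I (B(q, w) = sqrt(-5 + 4) = sqrt(-1) = I)
(P + B(11, 5))**2 = (0 + I)**2 = I**2 = -1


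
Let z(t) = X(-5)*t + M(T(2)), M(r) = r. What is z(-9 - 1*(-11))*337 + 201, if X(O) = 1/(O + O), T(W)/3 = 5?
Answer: 25943/5 ≈ 5188.6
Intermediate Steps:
T(W) = 15 (T(W) = 3*5 = 15)
X(O) = 1/(2*O)
z(t) = 15 - t/10 (z(t) = ((½)/(-5))*t + 15 = ((½)*(-⅕))*t + 15 = -t/10 + 15 = 15 - t/10)
z(-9 - 1*(-11))*337 + 201 = (15 - (-9 - 1*(-11))/10)*337 + 201 = (15 - (-9 + 11)/10)*337 + 201 = (15 - ⅒*2)*337 + 201 = (15 - ⅕)*337 + 201 = (74/5)*337 + 201 = 24938/5 + 201 = 25943/5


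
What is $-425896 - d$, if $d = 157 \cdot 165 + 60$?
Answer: $-451861$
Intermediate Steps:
$d = 25965$ ($d = 25905 + 60 = 25965$)
$-425896 - d = -425896 - 25965 = -451861$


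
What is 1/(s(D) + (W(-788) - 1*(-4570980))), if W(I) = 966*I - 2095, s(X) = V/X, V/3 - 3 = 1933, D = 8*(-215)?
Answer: 215/818649829 ≈ 2.6263e-7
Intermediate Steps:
D = -1720
V = 5808 (V = 9 + 3*1933 = 9 + 5799 = 5808)
s(X) = 5808/X
W(I) = -2095 + 966*I
1/(s(D) + (W(-788) - 1*(-4570980))) = 1/(5808/(-1720) + ((-2095 + 966*(-788)) - 1*(-4570980))) = 1/(5808*(-1/1720) + ((-2095 - 761208) + 4570980)) = 1/(-726/215 + (-763303 + 4570980)) = 1/(-726/215 + 3807677) = 1/(818649829/215) = 215/818649829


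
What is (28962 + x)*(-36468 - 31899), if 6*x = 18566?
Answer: -2191595341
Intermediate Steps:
x = 9283/3 (x = (⅙)*18566 = 9283/3 ≈ 3094.3)
(28962 + x)*(-36468 - 31899) = (28962 + 9283/3)*(-36468 - 31899) = (96169/3)*(-68367) = -2191595341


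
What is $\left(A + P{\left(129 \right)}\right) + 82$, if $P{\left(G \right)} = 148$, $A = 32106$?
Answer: $32336$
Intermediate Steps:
$\left(A + P{\left(129 \right)}\right) + 82 = \left(32106 + 148\right) + 82 = 32254 + 82 = 32336$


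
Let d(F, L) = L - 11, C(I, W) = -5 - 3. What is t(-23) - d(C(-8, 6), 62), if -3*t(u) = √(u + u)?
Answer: -51 - I*√46/3 ≈ -51.0 - 2.2608*I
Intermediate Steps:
C(I, W) = -8
d(F, L) = -11 + L
t(u) = -√2*√u/3 (t(u) = -√(u + u)/3 = -√2*√u/3)
t(-23) - d(C(-8, 6), 62) = -√2*√(-23)/3 - (-11 + 62) = -√2*I*√23/3 - 1*51 = -I*√46/3 - 51 = -51 - I*√46/3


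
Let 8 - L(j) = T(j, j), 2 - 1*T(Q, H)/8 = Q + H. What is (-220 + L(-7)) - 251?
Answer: -591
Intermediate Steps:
T(Q, H) = 16 - 8*H - 8*Q (T(Q, H) = 16 - 8*(Q + H) = 16 - 8*(H + Q) = 16 + (-8*H - 8*Q) = 16 - 8*H - 8*Q)
L(j) = -8 + 16*j (L(j) = 8 - (16 - 8*j - 8*j) = 8 - (16 - 16*j) = 8 + (-16 + 16*j) = -8 + 16*j)
(-220 + L(-7)) - 251 = (-220 + (-8 + 16*(-7))) - 251 = (-220 + (-8 - 112)) - 251 = (-220 - 120) - 251 = -340 - 251 = -591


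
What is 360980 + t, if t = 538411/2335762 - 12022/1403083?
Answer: 107548083043501039/297933450386 ≈ 3.6098e+5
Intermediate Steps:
t = 66123162759/297933450386 (t = 538411*(1/2335762) - 12022*1/1403083 = 538411/2335762 - 12022/1403083 = 66123162759/297933450386 ≈ 0.22194)
360980 + t = 360980 + 66123162759/297933450386 = 107548083043501039/297933450386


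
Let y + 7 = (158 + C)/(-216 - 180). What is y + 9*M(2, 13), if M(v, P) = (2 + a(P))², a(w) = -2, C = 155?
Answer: -3085/396 ≈ -7.7904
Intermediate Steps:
M(v, P) = 0 (M(v, P) = (2 - 2)² = 0² = 0)
y = -3085/396 (y = -7 + (158 + 155)/(-216 - 180) = -7 + 313/(-396) = -7 + 313*(-1/396) = -7 - 313/396 = -3085/396 ≈ -7.7904)
y + 9*M(2, 13) = -3085/396 + 9*0 = -3085/396 + 0 = -3085/396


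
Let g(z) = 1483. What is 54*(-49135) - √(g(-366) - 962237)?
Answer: -2653290 - I*√960754 ≈ -2.6533e+6 - 980.18*I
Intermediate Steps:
54*(-49135) - √(g(-366) - 962237) = 54*(-49135) - √(1483 - 962237) = -2653290 - √(-960754) = -2653290 - I*√960754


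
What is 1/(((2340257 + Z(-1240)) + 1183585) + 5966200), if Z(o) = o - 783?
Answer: 1/9488019 ≈ 1.0540e-7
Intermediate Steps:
Z(o) = -783 + o
1/(((2340257 + Z(-1240)) + 1183585) + 5966200) = 1/(((2340257 + (-783 - 1240)) + 1183585) + 5966200) = 1/(((2340257 - 2023) + 1183585) + 5966200) = 1/((2338234 + 1183585) + 5966200) = 1/(3521819 + 5966200) = 1/9488019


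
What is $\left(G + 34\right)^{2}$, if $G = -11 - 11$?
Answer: $144$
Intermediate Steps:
$G = -22$
$\left(G + 34\right)^{2} = \left(-22 + 34\right)^{2} = 12^{2} = 144$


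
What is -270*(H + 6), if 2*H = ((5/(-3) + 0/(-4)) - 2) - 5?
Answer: -450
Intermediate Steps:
H = -13/3 (H = (((5/(-3) + 0/(-4)) - 2) - 5)/2 = (((5*(-⅓) + 0*(-¼)) - 2) - 5)/2 = (((-5/3 + 0) - 2) - 5)/2 = ((-5/3 - 2) - 5)/2 = (-11/3 - 5)/2 = (½)*(-26/3) = -13/3 ≈ -4.3333)
-270*(H + 6) = -270*(-13/3 + 6) = -270*5/3 = -450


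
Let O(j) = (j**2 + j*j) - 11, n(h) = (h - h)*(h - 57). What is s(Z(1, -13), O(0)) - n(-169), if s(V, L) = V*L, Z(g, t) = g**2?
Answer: -11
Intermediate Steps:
n(h) = 0 (n(h) = 0*(-57 + h) = 0)
O(j) = -11 + 2*j**2 (O(j) = (j**2 + j**2) - 11 = 2*j**2 - 11 = -11 + 2*j**2)
s(V, L) = L*V
s(Z(1, -13), O(0)) - n(-169) = (-11 + 2*0**2)*1**2 - 1*0 = (-11 + 2*0)*1 + 0 = (-11 + 0)*1 + 0 = -11*1 + 0 = -11 + 0 = -11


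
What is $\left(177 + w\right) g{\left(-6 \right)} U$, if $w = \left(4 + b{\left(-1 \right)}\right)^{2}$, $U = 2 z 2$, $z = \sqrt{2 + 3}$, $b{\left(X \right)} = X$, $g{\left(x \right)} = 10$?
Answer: $7440 \sqrt{5} \approx 16636.0$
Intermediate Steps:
$z = \sqrt{5} \approx 2.2361$
$U = 4 \sqrt{5}$ ($U = 2 \sqrt{5} \cdot 2 = 4 \sqrt{5} \approx 8.9443$)
$w = 9$ ($w = \left(4 - 1\right)^{2} = 3^{2} = 9$)
$\left(177 + w\right) g{\left(-6 \right)} U = \left(177 + 9\right) 10 \cdot 4 \sqrt{5} = 186 \cdot 40 \sqrt{5} = 7440 \sqrt{5}$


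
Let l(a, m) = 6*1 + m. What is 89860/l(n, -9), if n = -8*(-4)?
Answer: -89860/3 ≈ -29953.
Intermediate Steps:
n = 32
l(a, m) = 6 + m
89860/l(n, -9) = 89860/(6 - 9) = 89860/(-3) = 89860*(-⅓) = -89860/3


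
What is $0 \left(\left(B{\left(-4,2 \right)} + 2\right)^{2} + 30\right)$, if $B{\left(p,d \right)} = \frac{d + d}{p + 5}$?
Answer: $0$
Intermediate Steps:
$B{\left(p,d \right)} = \frac{2 d}{5 + p}$
$0 \left(\left(B{\left(-4,2 \right)} + 2\right)^{2} + 30\right) = 0 \left(\left(2 \cdot 2 \frac{1}{5 - 4} + 2\right)^{2} + 30\right) = 0 \left(\left(2 \cdot 2 \cdot 1^{-1} + 2\right)^{2} + 30\right) = 0 \left(\left(2 \cdot 2 \cdot 1 + 2\right)^{2} + 30\right) = 0 \left(\left(4 + 2\right)^{2} + 30\right) = 0 \left(6^{2} + 30\right) = 0 \left(36 + 30\right) = 0 \cdot 66 = 0$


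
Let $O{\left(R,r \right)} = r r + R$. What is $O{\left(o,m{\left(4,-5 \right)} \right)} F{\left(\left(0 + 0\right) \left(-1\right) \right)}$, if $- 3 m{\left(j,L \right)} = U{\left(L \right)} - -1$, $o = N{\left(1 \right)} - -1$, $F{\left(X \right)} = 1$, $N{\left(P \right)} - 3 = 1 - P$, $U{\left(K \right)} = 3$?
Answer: $\frac{52}{9} \approx 5.7778$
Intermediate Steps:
$N{\left(P \right)} = 4 - P$ ($N{\left(P \right)} = 3 - \left(-1 + P\right) = 4 - P$)
$o = 4$ ($o = \left(4 - 1\right) - -1 = \left(4 - 1\right) + 1 = 3 + 1 = 4$)
$m{\left(j,L \right)} = - \frac{4}{3}$ ($m{\left(j,L \right)} = - \frac{3 - -1}{3} = - \frac{3 + 1}{3} = \left(- \frac{1}{3}\right) 4 = - \frac{4}{3}$)
$O{\left(R,r \right)} = R + r^{2}$ ($O{\left(R,r \right)} = r^{2} + R = R + r^{2}$)
$O{\left(o,m{\left(4,-5 \right)} \right)} F{\left(\left(0 + 0\right) \left(-1\right) \right)} = \left(4 + \left(- \frac{4}{3}\right)^{2}\right) 1 = \left(4 + \frac{16}{9}\right) 1 = \frac{52}{9} \cdot 1 = \frac{52}{9}$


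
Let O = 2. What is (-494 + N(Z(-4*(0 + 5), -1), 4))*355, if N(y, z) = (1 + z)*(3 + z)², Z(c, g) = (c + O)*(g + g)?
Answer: -88395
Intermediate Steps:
Z(c, g) = 2*g*(2 + c) (Z(c, g) = (c + 2)*(g + g) = (2 + c)*(2*g) = 2*g*(2 + c))
N(y, z) = (3 + z)²*(1 + z)
(-494 + N(Z(-4*(0 + 5), -1), 4))*355 = (-494 + (3 + 4)²*(1 + 4))*355 = (-494 + 7²*5)*355 = (-494 + 49*5)*355 = (-494 + 245)*355 = -249*355 = -88395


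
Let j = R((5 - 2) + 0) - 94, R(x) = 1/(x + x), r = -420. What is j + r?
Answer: -3083/6 ≈ -513.83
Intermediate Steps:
R(x) = 1/(2*x)
j = -563/6 (j = 1/(2*((5 - 2) + 0)) - 94 = 1/(2*(3 + 0)) - 94 = (½)/3 - 94 = (½)*(⅓) - 94 = ⅙ - 94 = -563/6 ≈ -93.833)
j + r = -563/6 - 420 = -3083/6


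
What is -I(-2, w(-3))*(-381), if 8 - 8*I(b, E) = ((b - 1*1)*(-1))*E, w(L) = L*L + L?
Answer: -1905/4 ≈ -476.25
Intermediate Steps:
w(L) = L + L**2 (w(L) = L**2 + L = L + L**2)
I(b, E) = 1 - E*(1 - b)/8 (I(b, E) = 1 - (b - 1*1)*(-1)*E/8 = 1 - (b - 1)*(-1)*E/8 = 1 - (-1 + b)*(-1)*E/8 = 1 - (1 - b)*E/8 = 1 - E*(1 - b)/8)
-I(-2, w(-3))*(-381) = -(1 - (-3)*(1 - 3)/8 + (1/8)*(-3*(1 - 3))*(-2))*(-381) = -(1 - (-3)*(-2)/8 + (1/8)*(-3*(-2))*(-2))*(-381) = -(1 - 1/8*6 + (1/8)*6*(-2))*(-381) = -(1 - 3/4 - 3/2)*(-381) = -1*(-5/4)*(-381) = (5/4)*(-381) = -1905/4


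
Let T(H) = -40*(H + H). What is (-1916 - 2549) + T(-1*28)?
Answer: -2225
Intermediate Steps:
T(H) = -80*H
(-1916 - 2549) + T(-1*28) = (-1916 - 2549) - (-80)*28 = -4465 - 80*(-28) = -4465 + 2240 = -2225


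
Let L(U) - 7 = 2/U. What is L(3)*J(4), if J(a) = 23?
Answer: 529/3 ≈ 176.33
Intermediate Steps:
L(U) = 7 + 2/U
L(3)*J(4) = (7 + 2/3)*23 = (23/3)*23 = 529/3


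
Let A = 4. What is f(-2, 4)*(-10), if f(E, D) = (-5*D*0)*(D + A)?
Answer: 0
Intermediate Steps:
f(E, D) = 0 (f(E, D) = (-5*D*0)*(D + 4) = 0*(4 + D) = 0)
f(-2, 4)*(-10) = 0*(-10) = 0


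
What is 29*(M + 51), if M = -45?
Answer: 174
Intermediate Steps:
29*(M + 51) = 29*(-45 + 51) = 29*6 = 174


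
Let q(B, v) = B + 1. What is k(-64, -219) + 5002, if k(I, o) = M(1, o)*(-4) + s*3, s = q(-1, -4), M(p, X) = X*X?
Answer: -186842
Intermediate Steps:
q(B, v) = 1 + B
M(p, X) = X²
s = 0 (s = 1 - 1 = 0)
k(I, o) = -4*o² (k(I, o) = o²*(-4) + 0*3 = -4*o² + 0 = -4*o²)
k(-64, -219) + 5002 = -4*(-219)² + 5002 = -4*47961 + 5002 = -191844 + 5002 = -186842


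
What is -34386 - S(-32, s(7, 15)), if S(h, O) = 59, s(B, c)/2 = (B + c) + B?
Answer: -34445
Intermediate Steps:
s(B, c) = 2*c + 4*B (s(B, c) = 2*((B + c) + B) = 2*(c + 2*B) = 2*c + 4*B)
-34386 - S(-32, s(7, 15)) = -34386 - 1*59 = -34386 - 59 = -34445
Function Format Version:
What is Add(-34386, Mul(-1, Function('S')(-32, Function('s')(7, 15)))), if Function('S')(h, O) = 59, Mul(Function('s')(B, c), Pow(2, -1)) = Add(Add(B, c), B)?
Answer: -34445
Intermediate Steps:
Function('s')(B, c) = Add(Mul(2, c), Mul(4, B)) (Function('s')(B, c) = Mul(2, Add(Add(B, c), B)) = Mul(2, Add(c, Mul(2, B))) = Add(Mul(2, c), Mul(4, B)))
Add(-34386, Mul(-1, Function('S')(-32, Function('s')(7, 15)))) = Add(-34386, Mul(-1, 59)) = Add(-34386, -59) = -34445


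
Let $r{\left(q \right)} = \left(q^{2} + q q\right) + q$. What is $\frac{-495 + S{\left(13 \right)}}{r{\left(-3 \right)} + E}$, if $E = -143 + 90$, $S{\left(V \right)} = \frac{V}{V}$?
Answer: $13$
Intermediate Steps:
$S{\left(V \right)} = 1$
$r{\left(q \right)} = q + 2 q^{2}$ ($r{\left(q \right)} = \left(q^{2} + q^{2}\right) + q = 2 q^{2} + q = q + 2 q^{2}$)
$E = -53$
$\frac{-495 + S{\left(13 \right)}}{r{\left(-3 \right)} + E} = \frac{-495 + 1}{- 3 \left(1 + 2 \left(-3\right)\right) - 53} = - \frac{494}{- 3 \left(1 - 6\right) - 53} = - \frac{494}{\left(-3\right) \left(-5\right) - 53} = - \frac{494}{15 - 53} = - \frac{494}{-38} = \left(-494\right) \left(- \frac{1}{38}\right) = 13$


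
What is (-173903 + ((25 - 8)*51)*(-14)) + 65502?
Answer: -120539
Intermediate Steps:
(-173903 + ((25 - 8)*51)*(-14)) + 65502 = (-173903 + (17*51)*(-14)) + 65502 = (-173903 + 867*(-14)) + 65502 = (-173903 - 12138) + 65502 = -186041 + 65502 = -120539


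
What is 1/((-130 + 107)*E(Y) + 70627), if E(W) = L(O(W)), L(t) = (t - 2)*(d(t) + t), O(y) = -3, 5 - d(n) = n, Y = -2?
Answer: 1/71202 ≈ 1.4045e-5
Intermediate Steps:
d(n) = 5 - n
L(t) = -10 + 5*t (L(t) = (t - 2)*((5 - t) + t) = (-2 + t)*5 = -10 + 5*t)
E(W) = -25 (E(W) = -10 + 5*(-3) = -10 - 15 = -25)
1/((-130 + 107)*E(Y) + 70627) = 1/((-130 + 107)*(-25) + 70627) = 1/(-23*(-25) + 70627) = 1/(575 + 70627) = 1/71202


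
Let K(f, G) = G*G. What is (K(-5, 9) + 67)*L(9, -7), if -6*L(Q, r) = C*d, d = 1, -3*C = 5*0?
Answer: 0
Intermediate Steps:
C = 0 (C = -5*0/3 = -⅓*0 = 0)
K(f, G) = G²
L(Q, r) = 0 (L(Q, r) = -0 = -⅙*0 = 0)
(K(-5, 9) + 67)*L(9, -7) = (9² + 67)*0 = (81 + 67)*0 = 148*0 = 0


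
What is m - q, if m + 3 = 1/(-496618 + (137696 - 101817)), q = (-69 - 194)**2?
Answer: -31870238109/460739 ≈ -69172.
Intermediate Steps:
q = 69169 (q = (-263)**2 = 69169)
m = -1382218/460739 (m = -3 + 1/(-496618 + (137696 - 101817)) = -3 + 1/(-496618 + 35879) = -3 + 1/(-460739) = -3 - 1/460739 = -1382218/460739 ≈ -3.0000)
m - q = -1382218/460739 - 1*69169 = -1382218/460739 - 69169 = -31870238109/460739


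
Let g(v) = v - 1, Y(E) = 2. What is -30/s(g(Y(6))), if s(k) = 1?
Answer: -30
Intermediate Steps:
g(v) = -1 + v
-30/s(g(Y(6))) = -30/1 = -30*1 = -30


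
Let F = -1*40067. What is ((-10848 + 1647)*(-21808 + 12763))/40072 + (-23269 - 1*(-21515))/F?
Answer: 3334568030303/1605564824 ≈ 2076.9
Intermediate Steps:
F = -40067
((-10848 + 1647)*(-21808 + 12763))/40072 + (-23269 - 1*(-21515))/F = ((-10848 + 1647)*(-21808 + 12763))/40072 + (-23269 - 1*(-21515))/(-40067) = -9201*(-9045)*(1/40072) + (-23269 + 21515)*(-1/40067) = 83223045*(1/40072) - 1754*(-1/40067) = 83223045/40072 + 1754/40067 = 3334568030303/1605564824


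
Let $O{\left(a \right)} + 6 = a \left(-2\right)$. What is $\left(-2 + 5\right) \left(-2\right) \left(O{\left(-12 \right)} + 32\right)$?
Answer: $-300$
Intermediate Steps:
$O{\left(a \right)} = -6 - 2 a$ ($O{\left(a \right)} = -6 + a \left(-2\right) = -6 - 2 a$)
$\left(-2 + 5\right) \left(-2\right) \left(O{\left(-12 \right)} + 32\right) = \left(-2 + 5\right) \left(-2\right) \left(\left(-6 - -24\right) + 32\right) = 3 \left(-2\right) \left(\left(-6 + 24\right) + 32\right) = - 6 \left(18 + 32\right) = \left(-6\right) 50 = -300$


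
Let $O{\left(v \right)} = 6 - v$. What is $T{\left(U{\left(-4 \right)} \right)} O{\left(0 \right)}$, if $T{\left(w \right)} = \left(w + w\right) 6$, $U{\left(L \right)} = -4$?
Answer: $-288$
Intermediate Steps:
$T{\left(w \right)} = 12 w$ ($T{\left(w \right)} = 2 w 6 = 12 w$)
$T{\left(U{\left(-4 \right)} \right)} O{\left(0 \right)} = 12 \left(-4\right) \left(6 - 0\right) = - 48 \left(6 + 0\right) = \left(-48\right) 6 = -288$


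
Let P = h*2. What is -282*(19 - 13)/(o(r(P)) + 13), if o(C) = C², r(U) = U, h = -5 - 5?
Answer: -1692/413 ≈ -4.0969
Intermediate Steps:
h = -10
P = -20 (P = -10*2 = -20)
-282*(19 - 13)/(o(r(P)) + 13) = -282*(19 - 13)/((-20)² + 13) = -1692/(400 + 13) = -1692/413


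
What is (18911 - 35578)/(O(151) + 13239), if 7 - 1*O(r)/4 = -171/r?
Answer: -2516717/2004001 ≈ -1.2558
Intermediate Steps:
O(r) = 28 + 684/r (O(r) = 28 - (-684)/r = 28 + 684/r)
(18911 - 35578)/(O(151) + 13239) = (18911 - 35578)/((28 + 684/151) + 13239) = -16667/((28 + 684*(1/151)) + 13239) = -16667/((28 + 684/151) + 13239) = -16667/(4912/151 + 13239) = -16667/2004001/151 = -16667*151/2004001 = -2516717/2004001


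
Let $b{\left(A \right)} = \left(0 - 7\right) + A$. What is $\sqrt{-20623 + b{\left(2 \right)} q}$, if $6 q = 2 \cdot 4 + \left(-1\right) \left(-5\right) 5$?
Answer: $\frac{3 i \sqrt{9178}}{2} \approx 143.7 i$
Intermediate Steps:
$q = \frac{11}{2}$ ($q = \frac{2 \cdot 4 + \left(-1\right) \left(-5\right) 5}{6} = \frac{8 + 5 \cdot 5}{6} = \frac{8 + 25}{6} = \frac{1}{6} \cdot 33 = \frac{11}{2} \approx 5.5$)
$b{\left(A \right)} = -7 + A$
$\sqrt{-20623 + b{\left(2 \right)} q} = \sqrt{-20623 + \left(-7 + 2\right) \frac{11}{2}} = \sqrt{-20623 - \frac{55}{2}} = \sqrt{- \frac{41301}{2}} = \frac{3 i \sqrt{9178}}{2}$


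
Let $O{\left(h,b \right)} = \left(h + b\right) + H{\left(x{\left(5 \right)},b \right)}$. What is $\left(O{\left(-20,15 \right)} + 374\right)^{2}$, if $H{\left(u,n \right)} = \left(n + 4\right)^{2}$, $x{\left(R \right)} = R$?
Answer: $532900$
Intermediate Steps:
$H{\left(u,n \right)} = \left(4 + n\right)^{2}$
$O{\left(h,b \right)} = b + h + \left(4 + b\right)^{2}$ ($O{\left(h,b \right)} = \left(h + b\right) + \left(4 + b\right)^{2} = \left(b + h\right) + \left(4 + b\right)^{2} = b + h + \left(4 + b\right)^{2}$)
$\left(O{\left(-20,15 \right)} + 374\right)^{2} = \left(\left(15 - 20 + \left(4 + 15\right)^{2}\right) + 374\right)^{2} = \left(\left(15 - 20 + 19^{2}\right) + 374\right)^{2} = \left(\left(15 - 20 + 361\right) + 374\right)^{2} = \left(356 + 374\right)^{2} = 730^{2} = 532900$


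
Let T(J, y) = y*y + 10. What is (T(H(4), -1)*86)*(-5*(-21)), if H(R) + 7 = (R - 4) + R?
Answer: 99330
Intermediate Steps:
H(R) = -11 + 2*R (H(R) = -7 + ((R - 4) + R) = -7 + ((-4 + R) + R) = -7 + (-4 + 2*R) = -11 + 2*R)
T(J, y) = 10 + y² (T(J, y) = y² + 10 = 10 + y²)
(T(H(4), -1)*86)*(-5*(-21)) = ((10 + (-1)²)*86)*(-5*(-21)) = ((10 + 1)*86)*105 = (11*86)*105 = 946*105 = 99330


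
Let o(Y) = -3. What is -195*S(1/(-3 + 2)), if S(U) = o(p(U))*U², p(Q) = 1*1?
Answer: 585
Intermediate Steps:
p(Q) = 1
S(U) = -3*U²
-195*S(1/(-3 + 2)) = -(-585)*(1/(-3 + 2))² = -(-585)*(1/(-1))² = -(-585)*(-1)² = -(-585) = -195*(-3) = 585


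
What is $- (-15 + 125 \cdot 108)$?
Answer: $-13485$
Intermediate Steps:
$- (-15 + 125 \cdot 108) = - (-15 + 13500) = \left(-1\right) 13485 = -13485$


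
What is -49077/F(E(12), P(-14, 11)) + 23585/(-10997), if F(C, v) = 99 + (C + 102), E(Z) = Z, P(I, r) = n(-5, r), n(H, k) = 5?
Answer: -181574458/780787 ≈ -232.55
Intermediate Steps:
P(I, r) = 5
F(C, v) = 201 + C (F(C, v) = 99 + (102 + C) = 201 + C)
-49077/F(E(12), P(-14, 11)) + 23585/(-10997) = -49077/(201 + 12) + 23585/(-10997) = -49077/213 + 23585*(-1/10997) = -49077*1/213 - 23585/10997 = -16359/71 - 23585/10997 = -181574458/780787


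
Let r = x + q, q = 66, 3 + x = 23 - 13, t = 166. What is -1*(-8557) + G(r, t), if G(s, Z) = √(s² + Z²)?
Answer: 8557 + √32885 ≈ 8738.3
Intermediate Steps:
x = 7 (x = -3 + (23 - 13) = -3 + 10 = 7)
r = 73 (r = 7 + 66 = 73)
G(s, Z) = √(Z² + s²)
-1*(-8557) + G(r, t) = -1*(-8557) + √(166² + 73²) = 8557 + √(27556 + 5329) = 8557 + √32885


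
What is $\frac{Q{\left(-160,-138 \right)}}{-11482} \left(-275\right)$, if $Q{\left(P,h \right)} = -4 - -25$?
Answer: $\frac{5775}{11482} \approx 0.50296$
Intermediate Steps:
$Q{\left(P,h \right)} = 21$ ($Q{\left(P,h \right)} = -4 + 25 = 21$)
$\frac{Q{\left(-160,-138 \right)}}{-11482} \left(-275\right) = \frac{21}{-11482} \left(-275\right) = 21 \left(- \frac{1}{11482}\right) \left(-275\right) = \left(- \frac{21}{11482}\right) \left(-275\right) = \frac{5775}{11482}$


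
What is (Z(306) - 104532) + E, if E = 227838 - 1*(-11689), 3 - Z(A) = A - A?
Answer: 134998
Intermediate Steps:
Z(A) = 3 (Z(A) = 3 - (A - A) = 3 - 1*0 = 3 + 0 = 3)
E = 239527 (E = 227838 + 11689 = 239527)
(Z(306) - 104532) + E = (3 - 104532) + 239527 = -104529 + 239527 = 134998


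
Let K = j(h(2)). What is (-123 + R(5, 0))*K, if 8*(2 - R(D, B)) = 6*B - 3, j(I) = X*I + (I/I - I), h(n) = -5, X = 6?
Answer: 2895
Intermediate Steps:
j(I) = 1 + 5*I (j(I) = 6*I + (I/I - I) = 6*I + (1 - I) = 1 + 5*I)
K = -24 (K = 1 + 5*(-5) = 1 - 25 = -24)
R(D, B) = 19/8 - 3*B/4 (R(D, B) = 2 - (6*B - 3)/8 = 2 - (-3 + 6*B)/8 = 2 + (3/8 - 3*B/4) = 19/8 - 3*B/4)
(-123 + R(5, 0))*K = (-123 + (19/8 - ¾*0))*(-24) = (-123 + (19/8 + 0))*(-24) = (-123 + 19/8)*(-24) = -965/8*(-24) = 2895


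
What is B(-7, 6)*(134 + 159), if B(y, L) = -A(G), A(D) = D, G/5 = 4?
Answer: -5860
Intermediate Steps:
G = 20 (G = 5*4 = 20)
B(y, L) = -20 (B(y, L) = -1*20 = -20)
B(-7, 6)*(134 + 159) = -20*(134 + 159) = -20*293 = -5860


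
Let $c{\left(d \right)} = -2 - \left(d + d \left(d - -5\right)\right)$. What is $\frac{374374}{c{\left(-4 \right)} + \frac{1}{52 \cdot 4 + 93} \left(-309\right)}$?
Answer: $\frac{112686574}{1497} \approx 75275.0$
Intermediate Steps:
$c{\left(d \right)} = -2 - d - d \left(5 + d\right)$ ($c{\left(d \right)} = -2 - \left(d + d \left(d + 5\right)\right) = -2 - \left(d + d \left(5 + d\right)\right) = -2 - d - d \left(5 + d\right)$)
$\frac{374374}{c{\left(-4 \right)} + \frac{1}{52 \cdot 4 + 93} \left(-309\right)} = \frac{374374}{\left(-2 - \left(-4\right)^{2} - -24\right) + \frac{1}{52 \cdot 4 + 93} \left(-309\right)} = \frac{374374}{\left(-2 - 16 + 24\right) + \frac{1}{208 + 93} \left(-309\right)} = \frac{374374}{\left(-2 - 16 + 24\right) + \frac{1}{301} \left(-309\right)} = \frac{374374}{6 + \frac{1}{301} \left(-309\right)} = \frac{374374}{6 - \frac{309}{301}} = \frac{374374}{\frac{1497}{301}} = 374374 \cdot \frac{301}{1497} = \frac{112686574}{1497}$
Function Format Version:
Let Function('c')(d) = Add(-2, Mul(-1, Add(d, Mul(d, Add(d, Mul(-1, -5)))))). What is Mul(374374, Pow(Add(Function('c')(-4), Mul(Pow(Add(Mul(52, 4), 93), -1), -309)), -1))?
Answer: Rational(112686574, 1497) ≈ 75275.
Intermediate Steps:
Function('c')(d) = Add(-2, Mul(-1, d), Mul(-1, d, Add(5, d))) (Function('c')(d) = Add(-2, Mul(-1, Add(d, Mul(d, Add(d, 5))))) = Add(-2, Mul(-1, Add(d, Mul(d, Add(5, d))))) = Add(-2, Add(Mul(-1, d), Mul(-1, d, Add(5, d)))) = Add(-2, Mul(-1, d), Mul(-1, d, Add(5, d))))
Mul(374374, Pow(Add(Function('c')(-4), Mul(Pow(Add(Mul(52, 4), 93), -1), -309)), -1)) = Mul(374374, Pow(Add(Add(-2, Mul(-1, Pow(-4, 2)), Mul(-6, -4)), Mul(Pow(Add(Mul(52, 4), 93), -1), -309)), -1)) = Mul(374374, Pow(Add(Add(-2, Mul(-1, 16), 24), Mul(Pow(Add(208, 93), -1), -309)), -1)) = Mul(374374, Pow(Add(Add(-2, -16, 24), Mul(Pow(301, -1), -309)), -1)) = Mul(374374, Pow(Add(6, Mul(Rational(1, 301), -309)), -1)) = Mul(374374, Pow(Add(6, Rational(-309, 301)), -1)) = Mul(374374, Pow(Rational(1497, 301), -1)) = Mul(374374, Rational(301, 1497)) = Rational(112686574, 1497)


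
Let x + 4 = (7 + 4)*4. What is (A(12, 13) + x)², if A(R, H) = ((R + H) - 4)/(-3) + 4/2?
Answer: 1225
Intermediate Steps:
A(R, H) = 10/3 - H/3 - R/3 (A(R, H) = ((H + R) - 4)*(-⅓) + 4*(½) = (-4 + H + R)*(-⅓) + 2 = (4/3 - H/3 - R/3) + 2 = 10/3 - H/3 - R/3)
x = 40 (x = -4 + (7 + 4)*4 = -4 + 11*4 = -4 + 44 = 40)
(A(12, 13) + x)² = ((10/3 - ⅓*13 - ⅓*12) + 40)² = ((10/3 - 13/3 - 4) + 40)² = (-5 + 40)² = 35² = 1225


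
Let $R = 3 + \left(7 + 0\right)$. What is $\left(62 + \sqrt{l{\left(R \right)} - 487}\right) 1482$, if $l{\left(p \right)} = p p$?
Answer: $91884 + 4446 i \sqrt{43} \approx 91884.0 + 29154.0 i$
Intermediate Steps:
$R = 10$ ($R = 3 + 7 = 10$)
$l{\left(p \right)} = p^{2}$
$\left(62 + \sqrt{l{\left(R \right)} - 487}\right) 1482 = \left(62 + \sqrt{10^{2} - 487}\right) 1482 = \left(62 + \sqrt{100 - 487}\right) 1482 = \left(62 + \sqrt{-387}\right) 1482 = \left(62 + 3 i \sqrt{43}\right) 1482 = 91884 + 4446 i \sqrt{43}$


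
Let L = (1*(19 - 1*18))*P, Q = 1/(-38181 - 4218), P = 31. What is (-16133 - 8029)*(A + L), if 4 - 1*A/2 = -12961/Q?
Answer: 26555652963918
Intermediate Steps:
Q = -1/42399 (Q = 1/(-42399) = -1/42399 ≈ -2.3585e-5)
L = 31 (L = (1*(19 - 1*18))*31 = (1*(19 - 18))*31 = (1*1)*31 = 1*31 = 31)
A = -1099066870 (A = 8 - (-25922)/(-1/42399) = 8 - (-25922)*(-42399) = 8 - 2*549533439 = 8 - 1099066878 = -1099066870)
(-16133 - 8029)*(A + L) = (-16133 - 8029)*(-1099066870 + 31) = -24162*(-1099066839) = 26555652963918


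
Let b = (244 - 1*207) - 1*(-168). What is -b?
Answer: -205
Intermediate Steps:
b = 205 (b = (244 - 207) + 168 = 37 + 168 = 205)
-b = -1*205 = -205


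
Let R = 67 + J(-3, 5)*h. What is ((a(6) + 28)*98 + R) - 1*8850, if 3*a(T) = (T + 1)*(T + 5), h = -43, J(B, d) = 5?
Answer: -11216/3 ≈ -3738.7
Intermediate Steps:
a(T) = (1 + T)*(5 + T)/3 (a(T) = ((T + 1)*(T + 5))/3 = ((1 + T)*(5 + T))/3 = (1 + T)*(5 + T)/3)
R = -148 (R = 67 + 5*(-43) = 67 - 215 = -148)
((a(6) + 28)*98 + R) - 1*8850 = (((5/3 + 2*6 + (⅓)*6²) + 28)*98 - 148) - 1*8850 = (((5/3 + 12 + (⅓)*36) + 28)*98 - 148) - 8850 = (((5/3 + 12 + 12) + 28)*98 - 148) - 8850 = ((77/3 + 28)*98 - 148) - 8850 = ((161/3)*98 - 148) - 8850 = (15778/3 - 148) - 8850 = 15334/3 - 8850 = -11216/3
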